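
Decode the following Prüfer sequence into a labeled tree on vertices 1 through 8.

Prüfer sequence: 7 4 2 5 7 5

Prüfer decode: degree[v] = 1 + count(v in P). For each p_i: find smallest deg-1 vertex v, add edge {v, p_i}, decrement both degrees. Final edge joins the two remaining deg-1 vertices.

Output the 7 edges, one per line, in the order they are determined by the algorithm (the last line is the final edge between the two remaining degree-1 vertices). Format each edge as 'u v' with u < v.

Initial degrees: {1:1, 2:2, 3:1, 4:2, 5:3, 6:1, 7:3, 8:1}
Step 1: smallest deg-1 vertex = 1, p_1 = 7. Add edge {1,7}. Now deg[1]=0, deg[7]=2.
Step 2: smallest deg-1 vertex = 3, p_2 = 4. Add edge {3,4}. Now deg[3]=0, deg[4]=1.
Step 3: smallest deg-1 vertex = 4, p_3 = 2. Add edge {2,4}. Now deg[4]=0, deg[2]=1.
Step 4: smallest deg-1 vertex = 2, p_4 = 5. Add edge {2,5}. Now deg[2]=0, deg[5]=2.
Step 5: smallest deg-1 vertex = 6, p_5 = 7. Add edge {6,7}. Now deg[6]=0, deg[7]=1.
Step 6: smallest deg-1 vertex = 7, p_6 = 5. Add edge {5,7}. Now deg[7]=0, deg[5]=1.
Final: two remaining deg-1 vertices are 5, 8. Add edge {5,8}.

Answer: 1 7
3 4
2 4
2 5
6 7
5 7
5 8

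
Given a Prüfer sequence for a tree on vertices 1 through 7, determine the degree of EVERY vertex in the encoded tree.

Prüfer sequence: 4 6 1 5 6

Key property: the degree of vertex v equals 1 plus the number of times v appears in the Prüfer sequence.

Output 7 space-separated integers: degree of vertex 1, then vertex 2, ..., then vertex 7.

Answer: 2 1 1 2 2 3 1

Derivation:
p_1 = 4: count[4] becomes 1
p_2 = 6: count[6] becomes 1
p_3 = 1: count[1] becomes 1
p_4 = 5: count[5] becomes 1
p_5 = 6: count[6] becomes 2
Degrees (1 + count): deg[1]=1+1=2, deg[2]=1+0=1, deg[3]=1+0=1, deg[4]=1+1=2, deg[5]=1+1=2, deg[6]=1+2=3, deg[7]=1+0=1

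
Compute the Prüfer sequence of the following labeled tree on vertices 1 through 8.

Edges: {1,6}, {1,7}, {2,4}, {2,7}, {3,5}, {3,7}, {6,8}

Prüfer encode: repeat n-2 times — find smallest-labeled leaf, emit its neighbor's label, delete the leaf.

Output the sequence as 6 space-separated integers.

Answer: 2 7 3 7 1 6

Derivation:
Step 1: leaves = {4,5,8}. Remove smallest leaf 4, emit neighbor 2.
Step 2: leaves = {2,5,8}. Remove smallest leaf 2, emit neighbor 7.
Step 3: leaves = {5,8}. Remove smallest leaf 5, emit neighbor 3.
Step 4: leaves = {3,8}. Remove smallest leaf 3, emit neighbor 7.
Step 5: leaves = {7,8}. Remove smallest leaf 7, emit neighbor 1.
Step 6: leaves = {1,8}. Remove smallest leaf 1, emit neighbor 6.
Done: 2 vertices remain (6, 8). Sequence = [2 7 3 7 1 6]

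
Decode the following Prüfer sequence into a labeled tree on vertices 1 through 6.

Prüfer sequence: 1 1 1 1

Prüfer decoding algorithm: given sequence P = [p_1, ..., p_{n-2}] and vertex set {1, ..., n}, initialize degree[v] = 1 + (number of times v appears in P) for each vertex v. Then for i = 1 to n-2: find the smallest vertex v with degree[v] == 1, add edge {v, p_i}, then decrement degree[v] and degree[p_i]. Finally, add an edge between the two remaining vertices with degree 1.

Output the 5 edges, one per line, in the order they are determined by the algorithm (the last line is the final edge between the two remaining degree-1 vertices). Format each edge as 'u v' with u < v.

Initial degrees: {1:5, 2:1, 3:1, 4:1, 5:1, 6:1}
Step 1: smallest deg-1 vertex = 2, p_1 = 1. Add edge {1,2}. Now deg[2]=0, deg[1]=4.
Step 2: smallest deg-1 vertex = 3, p_2 = 1. Add edge {1,3}. Now deg[3]=0, deg[1]=3.
Step 3: smallest deg-1 vertex = 4, p_3 = 1. Add edge {1,4}. Now deg[4]=0, deg[1]=2.
Step 4: smallest deg-1 vertex = 5, p_4 = 1. Add edge {1,5}. Now deg[5]=0, deg[1]=1.
Final: two remaining deg-1 vertices are 1, 6. Add edge {1,6}.

Answer: 1 2
1 3
1 4
1 5
1 6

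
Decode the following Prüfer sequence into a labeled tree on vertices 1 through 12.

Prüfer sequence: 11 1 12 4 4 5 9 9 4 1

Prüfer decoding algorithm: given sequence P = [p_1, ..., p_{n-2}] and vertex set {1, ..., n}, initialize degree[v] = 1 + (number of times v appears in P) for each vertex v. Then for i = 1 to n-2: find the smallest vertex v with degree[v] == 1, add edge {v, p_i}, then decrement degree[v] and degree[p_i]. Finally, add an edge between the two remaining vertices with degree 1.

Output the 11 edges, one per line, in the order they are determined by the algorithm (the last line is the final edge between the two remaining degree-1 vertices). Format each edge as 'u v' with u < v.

Answer: 2 11
1 3
6 12
4 7
4 8
5 10
5 9
9 11
4 9
1 4
1 12

Derivation:
Initial degrees: {1:3, 2:1, 3:1, 4:4, 5:2, 6:1, 7:1, 8:1, 9:3, 10:1, 11:2, 12:2}
Step 1: smallest deg-1 vertex = 2, p_1 = 11. Add edge {2,11}. Now deg[2]=0, deg[11]=1.
Step 2: smallest deg-1 vertex = 3, p_2 = 1. Add edge {1,3}. Now deg[3]=0, deg[1]=2.
Step 3: smallest deg-1 vertex = 6, p_3 = 12. Add edge {6,12}. Now deg[6]=0, deg[12]=1.
Step 4: smallest deg-1 vertex = 7, p_4 = 4. Add edge {4,7}. Now deg[7]=0, deg[4]=3.
Step 5: smallest deg-1 vertex = 8, p_5 = 4. Add edge {4,8}. Now deg[8]=0, deg[4]=2.
Step 6: smallest deg-1 vertex = 10, p_6 = 5. Add edge {5,10}. Now deg[10]=0, deg[5]=1.
Step 7: smallest deg-1 vertex = 5, p_7 = 9. Add edge {5,9}. Now deg[5]=0, deg[9]=2.
Step 8: smallest deg-1 vertex = 11, p_8 = 9. Add edge {9,11}. Now deg[11]=0, deg[9]=1.
Step 9: smallest deg-1 vertex = 9, p_9 = 4. Add edge {4,9}. Now deg[9]=0, deg[4]=1.
Step 10: smallest deg-1 vertex = 4, p_10 = 1. Add edge {1,4}. Now deg[4]=0, deg[1]=1.
Final: two remaining deg-1 vertices are 1, 12. Add edge {1,12}.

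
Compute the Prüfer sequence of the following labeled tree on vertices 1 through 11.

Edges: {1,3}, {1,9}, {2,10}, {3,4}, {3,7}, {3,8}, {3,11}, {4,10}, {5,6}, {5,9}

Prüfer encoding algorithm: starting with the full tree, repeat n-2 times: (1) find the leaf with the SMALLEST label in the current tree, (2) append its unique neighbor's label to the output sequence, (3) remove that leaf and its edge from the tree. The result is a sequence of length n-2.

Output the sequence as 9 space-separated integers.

Step 1: leaves = {2,6,7,8,11}. Remove smallest leaf 2, emit neighbor 10.
Step 2: leaves = {6,7,8,10,11}. Remove smallest leaf 6, emit neighbor 5.
Step 3: leaves = {5,7,8,10,11}. Remove smallest leaf 5, emit neighbor 9.
Step 4: leaves = {7,8,9,10,11}. Remove smallest leaf 7, emit neighbor 3.
Step 5: leaves = {8,9,10,11}. Remove smallest leaf 8, emit neighbor 3.
Step 6: leaves = {9,10,11}. Remove smallest leaf 9, emit neighbor 1.
Step 7: leaves = {1,10,11}. Remove smallest leaf 1, emit neighbor 3.
Step 8: leaves = {10,11}. Remove smallest leaf 10, emit neighbor 4.
Step 9: leaves = {4,11}. Remove smallest leaf 4, emit neighbor 3.
Done: 2 vertices remain (3, 11). Sequence = [10 5 9 3 3 1 3 4 3]

Answer: 10 5 9 3 3 1 3 4 3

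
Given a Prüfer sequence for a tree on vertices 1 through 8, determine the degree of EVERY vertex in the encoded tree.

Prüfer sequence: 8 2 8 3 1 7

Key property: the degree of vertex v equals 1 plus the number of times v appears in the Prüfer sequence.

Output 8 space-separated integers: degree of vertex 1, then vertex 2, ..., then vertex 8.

Answer: 2 2 2 1 1 1 2 3

Derivation:
p_1 = 8: count[8] becomes 1
p_2 = 2: count[2] becomes 1
p_3 = 8: count[8] becomes 2
p_4 = 3: count[3] becomes 1
p_5 = 1: count[1] becomes 1
p_6 = 7: count[7] becomes 1
Degrees (1 + count): deg[1]=1+1=2, deg[2]=1+1=2, deg[3]=1+1=2, deg[4]=1+0=1, deg[5]=1+0=1, deg[6]=1+0=1, deg[7]=1+1=2, deg[8]=1+2=3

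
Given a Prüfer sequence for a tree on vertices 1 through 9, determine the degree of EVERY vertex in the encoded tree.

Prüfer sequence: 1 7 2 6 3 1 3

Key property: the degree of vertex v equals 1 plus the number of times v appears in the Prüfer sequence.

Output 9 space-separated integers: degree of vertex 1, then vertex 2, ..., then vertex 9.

Answer: 3 2 3 1 1 2 2 1 1

Derivation:
p_1 = 1: count[1] becomes 1
p_2 = 7: count[7] becomes 1
p_3 = 2: count[2] becomes 1
p_4 = 6: count[6] becomes 1
p_5 = 3: count[3] becomes 1
p_6 = 1: count[1] becomes 2
p_7 = 3: count[3] becomes 2
Degrees (1 + count): deg[1]=1+2=3, deg[2]=1+1=2, deg[3]=1+2=3, deg[4]=1+0=1, deg[5]=1+0=1, deg[6]=1+1=2, deg[7]=1+1=2, deg[8]=1+0=1, deg[9]=1+0=1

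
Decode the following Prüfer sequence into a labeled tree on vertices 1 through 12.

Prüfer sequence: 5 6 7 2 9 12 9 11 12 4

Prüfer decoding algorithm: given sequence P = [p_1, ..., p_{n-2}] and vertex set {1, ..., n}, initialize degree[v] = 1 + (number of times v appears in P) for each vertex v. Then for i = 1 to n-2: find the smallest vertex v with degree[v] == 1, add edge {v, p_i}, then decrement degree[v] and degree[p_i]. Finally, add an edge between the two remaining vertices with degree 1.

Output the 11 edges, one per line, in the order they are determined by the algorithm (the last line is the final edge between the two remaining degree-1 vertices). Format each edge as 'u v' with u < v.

Answer: 1 5
3 6
5 7
2 6
2 9
7 12
8 9
9 11
10 12
4 11
4 12

Derivation:
Initial degrees: {1:1, 2:2, 3:1, 4:2, 5:2, 6:2, 7:2, 8:1, 9:3, 10:1, 11:2, 12:3}
Step 1: smallest deg-1 vertex = 1, p_1 = 5. Add edge {1,5}. Now deg[1]=0, deg[5]=1.
Step 2: smallest deg-1 vertex = 3, p_2 = 6. Add edge {3,6}. Now deg[3]=0, deg[6]=1.
Step 3: smallest deg-1 vertex = 5, p_3 = 7. Add edge {5,7}. Now deg[5]=0, deg[7]=1.
Step 4: smallest deg-1 vertex = 6, p_4 = 2. Add edge {2,6}. Now deg[6]=0, deg[2]=1.
Step 5: smallest deg-1 vertex = 2, p_5 = 9. Add edge {2,9}. Now deg[2]=0, deg[9]=2.
Step 6: smallest deg-1 vertex = 7, p_6 = 12. Add edge {7,12}. Now deg[7]=0, deg[12]=2.
Step 7: smallest deg-1 vertex = 8, p_7 = 9. Add edge {8,9}. Now deg[8]=0, deg[9]=1.
Step 8: smallest deg-1 vertex = 9, p_8 = 11. Add edge {9,11}. Now deg[9]=0, deg[11]=1.
Step 9: smallest deg-1 vertex = 10, p_9 = 12. Add edge {10,12}. Now deg[10]=0, deg[12]=1.
Step 10: smallest deg-1 vertex = 11, p_10 = 4. Add edge {4,11}. Now deg[11]=0, deg[4]=1.
Final: two remaining deg-1 vertices are 4, 12. Add edge {4,12}.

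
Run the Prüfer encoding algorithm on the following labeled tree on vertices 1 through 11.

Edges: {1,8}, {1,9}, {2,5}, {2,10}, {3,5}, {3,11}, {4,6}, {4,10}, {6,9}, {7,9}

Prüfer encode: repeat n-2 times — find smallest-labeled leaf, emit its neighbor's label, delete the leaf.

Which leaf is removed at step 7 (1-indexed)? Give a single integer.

Step 1: current leaves = {7,8,11}. Remove leaf 7 (neighbor: 9).
Step 2: current leaves = {8,11}. Remove leaf 8 (neighbor: 1).
Step 3: current leaves = {1,11}. Remove leaf 1 (neighbor: 9).
Step 4: current leaves = {9,11}. Remove leaf 9 (neighbor: 6).
Step 5: current leaves = {6,11}. Remove leaf 6 (neighbor: 4).
Step 6: current leaves = {4,11}. Remove leaf 4 (neighbor: 10).
Step 7: current leaves = {10,11}. Remove leaf 10 (neighbor: 2).

Answer: 10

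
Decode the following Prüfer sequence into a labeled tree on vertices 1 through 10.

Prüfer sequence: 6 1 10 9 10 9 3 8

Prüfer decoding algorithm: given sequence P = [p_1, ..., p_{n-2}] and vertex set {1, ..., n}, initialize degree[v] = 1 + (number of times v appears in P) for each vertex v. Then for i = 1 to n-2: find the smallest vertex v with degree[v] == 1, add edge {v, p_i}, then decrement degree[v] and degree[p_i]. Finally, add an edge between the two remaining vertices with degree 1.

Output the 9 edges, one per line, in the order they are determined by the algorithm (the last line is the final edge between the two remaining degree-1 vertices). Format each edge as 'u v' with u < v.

Initial degrees: {1:2, 2:1, 3:2, 4:1, 5:1, 6:2, 7:1, 8:2, 9:3, 10:3}
Step 1: smallest deg-1 vertex = 2, p_1 = 6. Add edge {2,6}. Now deg[2]=0, deg[6]=1.
Step 2: smallest deg-1 vertex = 4, p_2 = 1. Add edge {1,4}. Now deg[4]=0, deg[1]=1.
Step 3: smallest deg-1 vertex = 1, p_3 = 10. Add edge {1,10}. Now deg[1]=0, deg[10]=2.
Step 4: smallest deg-1 vertex = 5, p_4 = 9. Add edge {5,9}. Now deg[5]=0, deg[9]=2.
Step 5: smallest deg-1 vertex = 6, p_5 = 10. Add edge {6,10}. Now deg[6]=0, deg[10]=1.
Step 6: smallest deg-1 vertex = 7, p_6 = 9. Add edge {7,9}. Now deg[7]=0, deg[9]=1.
Step 7: smallest deg-1 vertex = 9, p_7 = 3. Add edge {3,9}. Now deg[9]=0, deg[3]=1.
Step 8: smallest deg-1 vertex = 3, p_8 = 8. Add edge {3,8}. Now deg[3]=0, deg[8]=1.
Final: two remaining deg-1 vertices are 8, 10. Add edge {8,10}.

Answer: 2 6
1 4
1 10
5 9
6 10
7 9
3 9
3 8
8 10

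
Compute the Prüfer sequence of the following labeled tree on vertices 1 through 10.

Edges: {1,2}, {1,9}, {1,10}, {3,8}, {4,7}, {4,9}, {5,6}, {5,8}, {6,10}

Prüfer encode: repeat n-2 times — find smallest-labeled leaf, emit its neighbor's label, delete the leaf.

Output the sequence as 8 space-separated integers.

Answer: 1 8 4 9 5 6 10 1

Derivation:
Step 1: leaves = {2,3,7}. Remove smallest leaf 2, emit neighbor 1.
Step 2: leaves = {3,7}. Remove smallest leaf 3, emit neighbor 8.
Step 3: leaves = {7,8}. Remove smallest leaf 7, emit neighbor 4.
Step 4: leaves = {4,8}. Remove smallest leaf 4, emit neighbor 9.
Step 5: leaves = {8,9}. Remove smallest leaf 8, emit neighbor 5.
Step 6: leaves = {5,9}. Remove smallest leaf 5, emit neighbor 6.
Step 7: leaves = {6,9}. Remove smallest leaf 6, emit neighbor 10.
Step 8: leaves = {9,10}. Remove smallest leaf 9, emit neighbor 1.
Done: 2 vertices remain (1, 10). Sequence = [1 8 4 9 5 6 10 1]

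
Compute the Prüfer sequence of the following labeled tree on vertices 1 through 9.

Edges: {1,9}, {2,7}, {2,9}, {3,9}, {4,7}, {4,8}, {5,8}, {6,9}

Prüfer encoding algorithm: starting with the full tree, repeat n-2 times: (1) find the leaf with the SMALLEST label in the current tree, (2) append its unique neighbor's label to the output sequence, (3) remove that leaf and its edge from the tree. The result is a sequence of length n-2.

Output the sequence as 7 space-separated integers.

Answer: 9 9 8 9 4 7 2

Derivation:
Step 1: leaves = {1,3,5,6}. Remove smallest leaf 1, emit neighbor 9.
Step 2: leaves = {3,5,6}. Remove smallest leaf 3, emit neighbor 9.
Step 3: leaves = {5,6}. Remove smallest leaf 5, emit neighbor 8.
Step 4: leaves = {6,8}. Remove smallest leaf 6, emit neighbor 9.
Step 5: leaves = {8,9}. Remove smallest leaf 8, emit neighbor 4.
Step 6: leaves = {4,9}. Remove smallest leaf 4, emit neighbor 7.
Step 7: leaves = {7,9}. Remove smallest leaf 7, emit neighbor 2.
Done: 2 vertices remain (2, 9). Sequence = [9 9 8 9 4 7 2]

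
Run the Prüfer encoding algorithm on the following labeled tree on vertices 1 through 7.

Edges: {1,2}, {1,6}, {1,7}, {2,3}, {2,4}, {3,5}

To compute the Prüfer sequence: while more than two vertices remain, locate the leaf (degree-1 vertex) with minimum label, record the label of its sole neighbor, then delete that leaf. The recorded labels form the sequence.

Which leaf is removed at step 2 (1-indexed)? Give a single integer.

Step 1: current leaves = {4,5,6,7}. Remove leaf 4 (neighbor: 2).
Step 2: current leaves = {5,6,7}. Remove leaf 5 (neighbor: 3).

Answer: 5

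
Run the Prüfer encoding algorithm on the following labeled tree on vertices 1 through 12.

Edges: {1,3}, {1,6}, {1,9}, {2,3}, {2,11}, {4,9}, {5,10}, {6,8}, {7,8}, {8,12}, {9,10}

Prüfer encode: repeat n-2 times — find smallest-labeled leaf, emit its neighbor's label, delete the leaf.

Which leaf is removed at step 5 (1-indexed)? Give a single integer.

Step 1: current leaves = {4,5,7,11,12}. Remove leaf 4 (neighbor: 9).
Step 2: current leaves = {5,7,11,12}. Remove leaf 5 (neighbor: 10).
Step 3: current leaves = {7,10,11,12}. Remove leaf 7 (neighbor: 8).
Step 4: current leaves = {10,11,12}. Remove leaf 10 (neighbor: 9).
Step 5: current leaves = {9,11,12}. Remove leaf 9 (neighbor: 1).

Answer: 9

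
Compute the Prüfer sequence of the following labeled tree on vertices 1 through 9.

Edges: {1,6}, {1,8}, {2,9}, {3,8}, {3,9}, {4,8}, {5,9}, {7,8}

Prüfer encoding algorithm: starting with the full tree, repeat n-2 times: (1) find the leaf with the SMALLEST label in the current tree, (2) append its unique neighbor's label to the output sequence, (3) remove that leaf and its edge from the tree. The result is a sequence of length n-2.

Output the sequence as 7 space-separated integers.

Answer: 9 8 9 1 8 8 3

Derivation:
Step 1: leaves = {2,4,5,6,7}. Remove smallest leaf 2, emit neighbor 9.
Step 2: leaves = {4,5,6,7}. Remove smallest leaf 4, emit neighbor 8.
Step 3: leaves = {5,6,7}. Remove smallest leaf 5, emit neighbor 9.
Step 4: leaves = {6,7,9}. Remove smallest leaf 6, emit neighbor 1.
Step 5: leaves = {1,7,9}. Remove smallest leaf 1, emit neighbor 8.
Step 6: leaves = {7,9}. Remove smallest leaf 7, emit neighbor 8.
Step 7: leaves = {8,9}. Remove smallest leaf 8, emit neighbor 3.
Done: 2 vertices remain (3, 9). Sequence = [9 8 9 1 8 8 3]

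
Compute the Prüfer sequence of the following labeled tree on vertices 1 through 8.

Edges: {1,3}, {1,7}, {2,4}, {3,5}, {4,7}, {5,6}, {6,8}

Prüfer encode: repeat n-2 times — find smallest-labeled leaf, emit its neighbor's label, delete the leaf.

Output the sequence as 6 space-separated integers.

Step 1: leaves = {2,8}. Remove smallest leaf 2, emit neighbor 4.
Step 2: leaves = {4,8}. Remove smallest leaf 4, emit neighbor 7.
Step 3: leaves = {7,8}. Remove smallest leaf 7, emit neighbor 1.
Step 4: leaves = {1,8}. Remove smallest leaf 1, emit neighbor 3.
Step 5: leaves = {3,8}. Remove smallest leaf 3, emit neighbor 5.
Step 6: leaves = {5,8}. Remove smallest leaf 5, emit neighbor 6.
Done: 2 vertices remain (6, 8). Sequence = [4 7 1 3 5 6]

Answer: 4 7 1 3 5 6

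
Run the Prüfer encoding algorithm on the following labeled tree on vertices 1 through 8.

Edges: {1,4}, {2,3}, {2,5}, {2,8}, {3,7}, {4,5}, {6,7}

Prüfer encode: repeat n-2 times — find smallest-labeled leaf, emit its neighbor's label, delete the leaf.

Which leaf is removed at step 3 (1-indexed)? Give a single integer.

Answer: 5

Derivation:
Step 1: current leaves = {1,6,8}. Remove leaf 1 (neighbor: 4).
Step 2: current leaves = {4,6,8}. Remove leaf 4 (neighbor: 5).
Step 3: current leaves = {5,6,8}. Remove leaf 5 (neighbor: 2).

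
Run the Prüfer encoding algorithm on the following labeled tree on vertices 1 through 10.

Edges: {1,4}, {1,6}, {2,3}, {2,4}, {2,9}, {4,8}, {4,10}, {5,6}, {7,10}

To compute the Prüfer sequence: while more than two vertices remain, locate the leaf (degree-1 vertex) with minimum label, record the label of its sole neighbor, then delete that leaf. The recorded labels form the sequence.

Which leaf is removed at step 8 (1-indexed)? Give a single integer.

Step 1: current leaves = {3,5,7,8,9}. Remove leaf 3 (neighbor: 2).
Step 2: current leaves = {5,7,8,9}. Remove leaf 5 (neighbor: 6).
Step 3: current leaves = {6,7,8,9}. Remove leaf 6 (neighbor: 1).
Step 4: current leaves = {1,7,8,9}. Remove leaf 1 (neighbor: 4).
Step 5: current leaves = {7,8,9}. Remove leaf 7 (neighbor: 10).
Step 6: current leaves = {8,9,10}. Remove leaf 8 (neighbor: 4).
Step 7: current leaves = {9,10}. Remove leaf 9 (neighbor: 2).
Step 8: current leaves = {2,10}. Remove leaf 2 (neighbor: 4).

Answer: 2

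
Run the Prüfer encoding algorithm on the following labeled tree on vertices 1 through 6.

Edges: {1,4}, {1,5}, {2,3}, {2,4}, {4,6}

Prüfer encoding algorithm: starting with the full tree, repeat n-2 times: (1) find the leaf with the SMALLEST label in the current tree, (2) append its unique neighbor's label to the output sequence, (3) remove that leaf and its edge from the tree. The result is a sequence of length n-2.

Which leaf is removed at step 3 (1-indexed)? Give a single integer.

Step 1: current leaves = {3,5,6}. Remove leaf 3 (neighbor: 2).
Step 2: current leaves = {2,5,6}. Remove leaf 2 (neighbor: 4).
Step 3: current leaves = {5,6}. Remove leaf 5 (neighbor: 1).

Answer: 5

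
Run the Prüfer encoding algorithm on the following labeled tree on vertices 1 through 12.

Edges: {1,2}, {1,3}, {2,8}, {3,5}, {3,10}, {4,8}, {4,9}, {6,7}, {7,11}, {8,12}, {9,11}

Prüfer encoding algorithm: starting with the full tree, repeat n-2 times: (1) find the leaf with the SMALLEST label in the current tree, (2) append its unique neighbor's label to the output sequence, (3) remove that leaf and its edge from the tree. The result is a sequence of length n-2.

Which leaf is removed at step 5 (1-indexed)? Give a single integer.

Answer: 3

Derivation:
Step 1: current leaves = {5,6,10,12}. Remove leaf 5 (neighbor: 3).
Step 2: current leaves = {6,10,12}. Remove leaf 6 (neighbor: 7).
Step 3: current leaves = {7,10,12}. Remove leaf 7 (neighbor: 11).
Step 4: current leaves = {10,11,12}. Remove leaf 10 (neighbor: 3).
Step 5: current leaves = {3,11,12}. Remove leaf 3 (neighbor: 1).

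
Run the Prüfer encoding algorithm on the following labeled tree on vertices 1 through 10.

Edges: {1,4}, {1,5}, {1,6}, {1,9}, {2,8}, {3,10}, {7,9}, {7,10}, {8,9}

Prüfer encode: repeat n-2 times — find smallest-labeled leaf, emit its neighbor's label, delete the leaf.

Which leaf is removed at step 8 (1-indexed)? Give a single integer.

Answer: 9

Derivation:
Step 1: current leaves = {2,3,4,5,6}. Remove leaf 2 (neighbor: 8).
Step 2: current leaves = {3,4,5,6,8}. Remove leaf 3 (neighbor: 10).
Step 3: current leaves = {4,5,6,8,10}. Remove leaf 4 (neighbor: 1).
Step 4: current leaves = {5,6,8,10}. Remove leaf 5 (neighbor: 1).
Step 5: current leaves = {6,8,10}. Remove leaf 6 (neighbor: 1).
Step 6: current leaves = {1,8,10}. Remove leaf 1 (neighbor: 9).
Step 7: current leaves = {8,10}. Remove leaf 8 (neighbor: 9).
Step 8: current leaves = {9,10}. Remove leaf 9 (neighbor: 7).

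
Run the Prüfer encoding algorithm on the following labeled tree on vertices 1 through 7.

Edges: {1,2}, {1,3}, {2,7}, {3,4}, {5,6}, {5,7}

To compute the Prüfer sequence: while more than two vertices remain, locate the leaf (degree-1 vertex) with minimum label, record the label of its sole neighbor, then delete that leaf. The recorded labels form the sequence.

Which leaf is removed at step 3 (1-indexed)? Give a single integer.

Answer: 1

Derivation:
Step 1: current leaves = {4,6}. Remove leaf 4 (neighbor: 3).
Step 2: current leaves = {3,6}. Remove leaf 3 (neighbor: 1).
Step 3: current leaves = {1,6}. Remove leaf 1 (neighbor: 2).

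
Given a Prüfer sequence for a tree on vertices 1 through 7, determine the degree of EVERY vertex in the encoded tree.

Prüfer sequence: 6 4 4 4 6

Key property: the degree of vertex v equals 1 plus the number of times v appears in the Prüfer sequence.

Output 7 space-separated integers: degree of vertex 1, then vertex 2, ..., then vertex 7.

p_1 = 6: count[6] becomes 1
p_2 = 4: count[4] becomes 1
p_3 = 4: count[4] becomes 2
p_4 = 4: count[4] becomes 3
p_5 = 6: count[6] becomes 2
Degrees (1 + count): deg[1]=1+0=1, deg[2]=1+0=1, deg[3]=1+0=1, deg[4]=1+3=4, deg[5]=1+0=1, deg[6]=1+2=3, deg[7]=1+0=1

Answer: 1 1 1 4 1 3 1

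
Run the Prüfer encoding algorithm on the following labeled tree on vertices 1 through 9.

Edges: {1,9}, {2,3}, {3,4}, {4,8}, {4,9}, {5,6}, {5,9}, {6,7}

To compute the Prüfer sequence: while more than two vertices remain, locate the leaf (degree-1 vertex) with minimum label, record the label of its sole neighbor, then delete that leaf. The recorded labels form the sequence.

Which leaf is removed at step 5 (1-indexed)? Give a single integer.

Step 1: current leaves = {1,2,7,8}. Remove leaf 1 (neighbor: 9).
Step 2: current leaves = {2,7,8}. Remove leaf 2 (neighbor: 3).
Step 3: current leaves = {3,7,8}. Remove leaf 3 (neighbor: 4).
Step 4: current leaves = {7,8}. Remove leaf 7 (neighbor: 6).
Step 5: current leaves = {6,8}. Remove leaf 6 (neighbor: 5).

Answer: 6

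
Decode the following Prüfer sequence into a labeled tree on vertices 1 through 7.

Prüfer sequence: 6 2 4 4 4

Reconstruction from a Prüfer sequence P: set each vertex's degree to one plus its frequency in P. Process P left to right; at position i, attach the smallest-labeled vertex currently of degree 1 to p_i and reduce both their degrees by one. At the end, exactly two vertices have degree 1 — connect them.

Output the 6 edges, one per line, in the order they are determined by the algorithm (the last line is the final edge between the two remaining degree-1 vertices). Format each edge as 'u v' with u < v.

Initial degrees: {1:1, 2:2, 3:1, 4:4, 5:1, 6:2, 7:1}
Step 1: smallest deg-1 vertex = 1, p_1 = 6. Add edge {1,6}. Now deg[1]=0, deg[6]=1.
Step 2: smallest deg-1 vertex = 3, p_2 = 2. Add edge {2,3}. Now deg[3]=0, deg[2]=1.
Step 3: smallest deg-1 vertex = 2, p_3 = 4. Add edge {2,4}. Now deg[2]=0, deg[4]=3.
Step 4: smallest deg-1 vertex = 5, p_4 = 4. Add edge {4,5}. Now deg[5]=0, deg[4]=2.
Step 5: smallest deg-1 vertex = 6, p_5 = 4. Add edge {4,6}. Now deg[6]=0, deg[4]=1.
Final: two remaining deg-1 vertices are 4, 7. Add edge {4,7}.

Answer: 1 6
2 3
2 4
4 5
4 6
4 7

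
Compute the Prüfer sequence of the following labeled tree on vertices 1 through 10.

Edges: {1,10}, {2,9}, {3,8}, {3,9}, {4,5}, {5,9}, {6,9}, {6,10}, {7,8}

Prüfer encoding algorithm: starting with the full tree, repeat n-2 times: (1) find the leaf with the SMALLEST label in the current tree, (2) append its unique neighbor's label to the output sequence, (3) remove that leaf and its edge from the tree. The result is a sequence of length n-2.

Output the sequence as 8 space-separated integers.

Answer: 10 9 5 9 8 3 9 6

Derivation:
Step 1: leaves = {1,2,4,7}. Remove smallest leaf 1, emit neighbor 10.
Step 2: leaves = {2,4,7,10}. Remove smallest leaf 2, emit neighbor 9.
Step 3: leaves = {4,7,10}. Remove smallest leaf 4, emit neighbor 5.
Step 4: leaves = {5,7,10}. Remove smallest leaf 5, emit neighbor 9.
Step 5: leaves = {7,10}. Remove smallest leaf 7, emit neighbor 8.
Step 6: leaves = {8,10}. Remove smallest leaf 8, emit neighbor 3.
Step 7: leaves = {3,10}. Remove smallest leaf 3, emit neighbor 9.
Step 8: leaves = {9,10}. Remove smallest leaf 9, emit neighbor 6.
Done: 2 vertices remain (6, 10). Sequence = [10 9 5 9 8 3 9 6]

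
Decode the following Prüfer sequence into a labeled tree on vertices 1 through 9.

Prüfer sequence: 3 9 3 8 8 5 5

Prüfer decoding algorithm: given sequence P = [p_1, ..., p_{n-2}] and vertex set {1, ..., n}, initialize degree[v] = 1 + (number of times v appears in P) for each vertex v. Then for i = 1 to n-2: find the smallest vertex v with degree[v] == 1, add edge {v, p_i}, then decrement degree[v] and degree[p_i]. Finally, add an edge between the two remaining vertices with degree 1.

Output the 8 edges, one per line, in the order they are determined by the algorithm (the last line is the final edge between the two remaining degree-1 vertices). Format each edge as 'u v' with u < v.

Initial degrees: {1:1, 2:1, 3:3, 4:1, 5:3, 6:1, 7:1, 8:3, 9:2}
Step 1: smallest deg-1 vertex = 1, p_1 = 3. Add edge {1,3}. Now deg[1]=0, deg[3]=2.
Step 2: smallest deg-1 vertex = 2, p_2 = 9. Add edge {2,9}. Now deg[2]=0, deg[9]=1.
Step 3: smallest deg-1 vertex = 4, p_3 = 3. Add edge {3,4}. Now deg[4]=0, deg[3]=1.
Step 4: smallest deg-1 vertex = 3, p_4 = 8. Add edge {3,8}. Now deg[3]=0, deg[8]=2.
Step 5: smallest deg-1 vertex = 6, p_5 = 8. Add edge {6,8}. Now deg[6]=0, deg[8]=1.
Step 6: smallest deg-1 vertex = 7, p_6 = 5. Add edge {5,7}. Now deg[7]=0, deg[5]=2.
Step 7: smallest deg-1 vertex = 8, p_7 = 5. Add edge {5,8}. Now deg[8]=0, deg[5]=1.
Final: two remaining deg-1 vertices are 5, 9. Add edge {5,9}.

Answer: 1 3
2 9
3 4
3 8
6 8
5 7
5 8
5 9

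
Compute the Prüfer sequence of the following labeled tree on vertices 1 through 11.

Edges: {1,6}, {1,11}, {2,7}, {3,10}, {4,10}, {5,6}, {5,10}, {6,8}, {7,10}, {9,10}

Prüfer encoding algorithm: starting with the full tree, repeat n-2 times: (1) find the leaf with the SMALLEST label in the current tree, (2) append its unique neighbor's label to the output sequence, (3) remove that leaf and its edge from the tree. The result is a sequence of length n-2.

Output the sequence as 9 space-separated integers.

Step 1: leaves = {2,3,4,8,9,11}. Remove smallest leaf 2, emit neighbor 7.
Step 2: leaves = {3,4,7,8,9,11}. Remove smallest leaf 3, emit neighbor 10.
Step 3: leaves = {4,7,8,9,11}. Remove smallest leaf 4, emit neighbor 10.
Step 4: leaves = {7,8,9,11}. Remove smallest leaf 7, emit neighbor 10.
Step 5: leaves = {8,9,11}. Remove smallest leaf 8, emit neighbor 6.
Step 6: leaves = {9,11}. Remove smallest leaf 9, emit neighbor 10.
Step 7: leaves = {10,11}. Remove smallest leaf 10, emit neighbor 5.
Step 8: leaves = {5,11}. Remove smallest leaf 5, emit neighbor 6.
Step 9: leaves = {6,11}. Remove smallest leaf 6, emit neighbor 1.
Done: 2 vertices remain (1, 11). Sequence = [7 10 10 10 6 10 5 6 1]

Answer: 7 10 10 10 6 10 5 6 1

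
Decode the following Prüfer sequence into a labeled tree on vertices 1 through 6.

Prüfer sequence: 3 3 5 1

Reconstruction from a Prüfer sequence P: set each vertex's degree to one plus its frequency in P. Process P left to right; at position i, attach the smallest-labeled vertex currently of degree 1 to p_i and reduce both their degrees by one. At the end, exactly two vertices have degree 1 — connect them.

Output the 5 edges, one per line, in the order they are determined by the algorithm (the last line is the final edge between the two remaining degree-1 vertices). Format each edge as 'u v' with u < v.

Answer: 2 3
3 4
3 5
1 5
1 6

Derivation:
Initial degrees: {1:2, 2:1, 3:3, 4:1, 5:2, 6:1}
Step 1: smallest deg-1 vertex = 2, p_1 = 3. Add edge {2,3}. Now deg[2]=0, deg[3]=2.
Step 2: smallest deg-1 vertex = 4, p_2 = 3. Add edge {3,4}. Now deg[4]=0, deg[3]=1.
Step 3: smallest deg-1 vertex = 3, p_3 = 5. Add edge {3,5}. Now deg[3]=0, deg[5]=1.
Step 4: smallest deg-1 vertex = 5, p_4 = 1. Add edge {1,5}. Now deg[5]=0, deg[1]=1.
Final: two remaining deg-1 vertices are 1, 6. Add edge {1,6}.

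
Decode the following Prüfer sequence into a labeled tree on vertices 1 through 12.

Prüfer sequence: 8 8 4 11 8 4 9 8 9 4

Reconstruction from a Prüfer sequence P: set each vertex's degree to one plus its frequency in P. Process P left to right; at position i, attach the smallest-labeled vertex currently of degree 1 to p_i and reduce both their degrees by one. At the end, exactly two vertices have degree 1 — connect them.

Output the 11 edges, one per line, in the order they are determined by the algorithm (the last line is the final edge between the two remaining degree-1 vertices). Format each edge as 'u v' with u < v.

Initial degrees: {1:1, 2:1, 3:1, 4:4, 5:1, 6:1, 7:1, 8:5, 9:3, 10:1, 11:2, 12:1}
Step 1: smallest deg-1 vertex = 1, p_1 = 8. Add edge {1,8}. Now deg[1]=0, deg[8]=4.
Step 2: smallest deg-1 vertex = 2, p_2 = 8. Add edge {2,8}. Now deg[2]=0, deg[8]=3.
Step 3: smallest deg-1 vertex = 3, p_3 = 4. Add edge {3,4}. Now deg[3]=0, deg[4]=3.
Step 4: smallest deg-1 vertex = 5, p_4 = 11. Add edge {5,11}. Now deg[5]=0, deg[11]=1.
Step 5: smallest deg-1 vertex = 6, p_5 = 8. Add edge {6,8}. Now deg[6]=0, deg[8]=2.
Step 6: smallest deg-1 vertex = 7, p_6 = 4. Add edge {4,7}. Now deg[7]=0, deg[4]=2.
Step 7: smallest deg-1 vertex = 10, p_7 = 9. Add edge {9,10}. Now deg[10]=0, deg[9]=2.
Step 8: smallest deg-1 vertex = 11, p_8 = 8. Add edge {8,11}. Now deg[11]=0, deg[8]=1.
Step 9: smallest deg-1 vertex = 8, p_9 = 9. Add edge {8,9}. Now deg[8]=0, deg[9]=1.
Step 10: smallest deg-1 vertex = 9, p_10 = 4. Add edge {4,9}. Now deg[9]=0, deg[4]=1.
Final: two remaining deg-1 vertices are 4, 12. Add edge {4,12}.

Answer: 1 8
2 8
3 4
5 11
6 8
4 7
9 10
8 11
8 9
4 9
4 12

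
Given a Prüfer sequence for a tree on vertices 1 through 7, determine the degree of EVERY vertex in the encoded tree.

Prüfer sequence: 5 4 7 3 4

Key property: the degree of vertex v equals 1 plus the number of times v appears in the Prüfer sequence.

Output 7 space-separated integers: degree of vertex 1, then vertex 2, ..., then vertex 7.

p_1 = 5: count[5] becomes 1
p_2 = 4: count[4] becomes 1
p_3 = 7: count[7] becomes 1
p_4 = 3: count[3] becomes 1
p_5 = 4: count[4] becomes 2
Degrees (1 + count): deg[1]=1+0=1, deg[2]=1+0=1, deg[3]=1+1=2, deg[4]=1+2=3, deg[5]=1+1=2, deg[6]=1+0=1, deg[7]=1+1=2

Answer: 1 1 2 3 2 1 2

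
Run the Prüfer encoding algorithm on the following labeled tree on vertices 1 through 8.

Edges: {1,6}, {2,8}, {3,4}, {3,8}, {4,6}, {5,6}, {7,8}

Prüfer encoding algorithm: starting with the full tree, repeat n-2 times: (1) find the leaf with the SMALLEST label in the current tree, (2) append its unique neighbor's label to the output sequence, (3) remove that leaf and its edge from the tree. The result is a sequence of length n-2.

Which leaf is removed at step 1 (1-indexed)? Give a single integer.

Step 1: current leaves = {1,2,5,7}. Remove leaf 1 (neighbor: 6).

Answer: 1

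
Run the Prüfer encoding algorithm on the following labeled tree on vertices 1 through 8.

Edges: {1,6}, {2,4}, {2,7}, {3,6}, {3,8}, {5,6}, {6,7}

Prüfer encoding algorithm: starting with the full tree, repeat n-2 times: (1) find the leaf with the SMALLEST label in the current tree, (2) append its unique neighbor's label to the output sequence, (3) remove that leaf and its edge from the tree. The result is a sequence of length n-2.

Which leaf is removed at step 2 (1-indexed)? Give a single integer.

Step 1: current leaves = {1,4,5,8}. Remove leaf 1 (neighbor: 6).
Step 2: current leaves = {4,5,8}. Remove leaf 4 (neighbor: 2).

Answer: 4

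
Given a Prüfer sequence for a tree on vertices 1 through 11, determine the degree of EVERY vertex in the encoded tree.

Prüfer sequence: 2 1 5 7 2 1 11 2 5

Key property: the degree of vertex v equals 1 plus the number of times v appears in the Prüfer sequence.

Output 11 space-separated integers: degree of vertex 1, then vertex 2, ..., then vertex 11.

p_1 = 2: count[2] becomes 1
p_2 = 1: count[1] becomes 1
p_3 = 5: count[5] becomes 1
p_4 = 7: count[7] becomes 1
p_5 = 2: count[2] becomes 2
p_6 = 1: count[1] becomes 2
p_7 = 11: count[11] becomes 1
p_8 = 2: count[2] becomes 3
p_9 = 5: count[5] becomes 2
Degrees (1 + count): deg[1]=1+2=3, deg[2]=1+3=4, deg[3]=1+0=1, deg[4]=1+0=1, deg[5]=1+2=3, deg[6]=1+0=1, deg[7]=1+1=2, deg[8]=1+0=1, deg[9]=1+0=1, deg[10]=1+0=1, deg[11]=1+1=2

Answer: 3 4 1 1 3 1 2 1 1 1 2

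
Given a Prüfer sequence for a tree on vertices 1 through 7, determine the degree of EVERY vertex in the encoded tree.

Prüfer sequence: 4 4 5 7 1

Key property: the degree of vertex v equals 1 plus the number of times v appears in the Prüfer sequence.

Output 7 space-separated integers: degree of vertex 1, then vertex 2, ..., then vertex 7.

Answer: 2 1 1 3 2 1 2

Derivation:
p_1 = 4: count[4] becomes 1
p_2 = 4: count[4] becomes 2
p_3 = 5: count[5] becomes 1
p_4 = 7: count[7] becomes 1
p_5 = 1: count[1] becomes 1
Degrees (1 + count): deg[1]=1+1=2, deg[2]=1+0=1, deg[3]=1+0=1, deg[4]=1+2=3, deg[5]=1+1=2, deg[6]=1+0=1, deg[7]=1+1=2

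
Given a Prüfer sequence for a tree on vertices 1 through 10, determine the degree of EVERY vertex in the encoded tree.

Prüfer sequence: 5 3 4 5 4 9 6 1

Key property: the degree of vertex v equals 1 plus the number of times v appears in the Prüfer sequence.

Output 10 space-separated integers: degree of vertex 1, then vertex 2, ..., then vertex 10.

Answer: 2 1 2 3 3 2 1 1 2 1

Derivation:
p_1 = 5: count[5] becomes 1
p_2 = 3: count[3] becomes 1
p_3 = 4: count[4] becomes 1
p_4 = 5: count[5] becomes 2
p_5 = 4: count[4] becomes 2
p_6 = 9: count[9] becomes 1
p_7 = 6: count[6] becomes 1
p_8 = 1: count[1] becomes 1
Degrees (1 + count): deg[1]=1+1=2, deg[2]=1+0=1, deg[3]=1+1=2, deg[4]=1+2=3, deg[5]=1+2=3, deg[6]=1+1=2, deg[7]=1+0=1, deg[8]=1+0=1, deg[9]=1+1=2, deg[10]=1+0=1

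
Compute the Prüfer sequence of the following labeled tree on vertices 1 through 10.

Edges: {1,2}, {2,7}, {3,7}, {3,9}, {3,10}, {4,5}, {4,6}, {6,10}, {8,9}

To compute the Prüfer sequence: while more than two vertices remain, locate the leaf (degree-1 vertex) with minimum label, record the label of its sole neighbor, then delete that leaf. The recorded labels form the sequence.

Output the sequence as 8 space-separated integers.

Step 1: leaves = {1,5,8}. Remove smallest leaf 1, emit neighbor 2.
Step 2: leaves = {2,5,8}. Remove smallest leaf 2, emit neighbor 7.
Step 3: leaves = {5,7,8}. Remove smallest leaf 5, emit neighbor 4.
Step 4: leaves = {4,7,8}. Remove smallest leaf 4, emit neighbor 6.
Step 5: leaves = {6,7,8}. Remove smallest leaf 6, emit neighbor 10.
Step 6: leaves = {7,8,10}. Remove smallest leaf 7, emit neighbor 3.
Step 7: leaves = {8,10}. Remove smallest leaf 8, emit neighbor 9.
Step 8: leaves = {9,10}. Remove smallest leaf 9, emit neighbor 3.
Done: 2 vertices remain (3, 10). Sequence = [2 7 4 6 10 3 9 3]

Answer: 2 7 4 6 10 3 9 3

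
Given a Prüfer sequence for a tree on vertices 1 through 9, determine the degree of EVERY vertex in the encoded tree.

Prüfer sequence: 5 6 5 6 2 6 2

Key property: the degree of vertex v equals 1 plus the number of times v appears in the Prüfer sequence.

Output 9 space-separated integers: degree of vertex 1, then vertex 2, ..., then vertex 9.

p_1 = 5: count[5] becomes 1
p_2 = 6: count[6] becomes 1
p_3 = 5: count[5] becomes 2
p_4 = 6: count[6] becomes 2
p_5 = 2: count[2] becomes 1
p_6 = 6: count[6] becomes 3
p_7 = 2: count[2] becomes 2
Degrees (1 + count): deg[1]=1+0=1, deg[2]=1+2=3, deg[3]=1+0=1, deg[4]=1+0=1, deg[5]=1+2=3, deg[6]=1+3=4, deg[7]=1+0=1, deg[8]=1+0=1, deg[9]=1+0=1

Answer: 1 3 1 1 3 4 1 1 1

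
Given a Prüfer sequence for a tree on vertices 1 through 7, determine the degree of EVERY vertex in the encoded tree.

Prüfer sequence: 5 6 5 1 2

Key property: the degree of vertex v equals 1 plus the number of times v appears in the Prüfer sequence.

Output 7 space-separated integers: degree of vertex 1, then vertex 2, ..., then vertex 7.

p_1 = 5: count[5] becomes 1
p_2 = 6: count[6] becomes 1
p_3 = 5: count[5] becomes 2
p_4 = 1: count[1] becomes 1
p_5 = 2: count[2] becomes 1
Degrees (1 + count): deg[1]=1+1=2, deg[2]=1+1=2, deg[3]=1+0=1, deg[4]=1+0=1, deg[5]=1+2=3, deg[6]=1+1=2, deg[7]=1+0=1

Answer: 2 2 1 1 3 2 1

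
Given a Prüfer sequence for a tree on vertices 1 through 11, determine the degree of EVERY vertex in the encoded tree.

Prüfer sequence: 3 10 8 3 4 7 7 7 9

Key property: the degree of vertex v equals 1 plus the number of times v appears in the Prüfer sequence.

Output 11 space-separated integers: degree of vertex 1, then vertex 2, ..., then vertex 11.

p_1 = 3: count[3] becomes 1
p_2 = 10: count[10] becomes 1
p_3 = 8: count[8] becomes 1
p_4 = 3: count[3] becomes 2
p_5 = 4: count[4] becomes 1
p_6 = 7: count[7] becomes 1
p_7 = 7: count[7] becomes 2
p_8 = 7: count[7] becomes 3
p_9 = 9: count[9] becomes 1
Degrees (1 + count): deg[1]=1+0=1, deg[2]=1+0=1, deg[3]=1+2=3, deg[4]=1+1=2, deg[5]=1+0=1, deg[6]=1+0=1, deg[7]=1+3=4, deg[8]=1+1=2, deg[9]=1+1=2, deg[10]=1+1=2, deg[11]=1+0=1

Answer: 1 1 3 2 1 1 4 2 2 2 1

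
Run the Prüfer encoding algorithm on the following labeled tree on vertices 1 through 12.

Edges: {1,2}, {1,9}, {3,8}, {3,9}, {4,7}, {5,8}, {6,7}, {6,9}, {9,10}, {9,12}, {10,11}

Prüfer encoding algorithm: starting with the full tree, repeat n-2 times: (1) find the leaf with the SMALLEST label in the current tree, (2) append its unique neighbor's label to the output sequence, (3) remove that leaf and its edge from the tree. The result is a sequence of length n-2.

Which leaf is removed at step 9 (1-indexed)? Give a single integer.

Answer: 11

Derivation:
Step 1: current leaves = {2,4,5,11,12}. Remove leaf 2 (neighbor: 1).
Step 2: current leaves = {1,4,5,11,12}. Remove leaf 1 (neighbor: 9).
Step 3: current leaves = {4,5,11,12}. Remove leaf 4 (neighbor: 7).
Step 4: current leaves = {5,7,11,12}. Remove leaf 5 (neighbor: 8).
Step 5: current leaves = {7,8,11,12}. Remove leaf 7 (neighbor: 6).
Step 6: current leaves = {6,8,11,12}. Remove leaf 6 (neighbor: 9).
Step 7: current leaves = {8,11,12}. Remove leaf 8 (neighbor: 3).
Step 8: current leaves = {3,11,12}. Remove leaf 3 (neighbor: 9).
Step 9: current leaves = {11,12}. Remove leaf 11 (neighbor: 10).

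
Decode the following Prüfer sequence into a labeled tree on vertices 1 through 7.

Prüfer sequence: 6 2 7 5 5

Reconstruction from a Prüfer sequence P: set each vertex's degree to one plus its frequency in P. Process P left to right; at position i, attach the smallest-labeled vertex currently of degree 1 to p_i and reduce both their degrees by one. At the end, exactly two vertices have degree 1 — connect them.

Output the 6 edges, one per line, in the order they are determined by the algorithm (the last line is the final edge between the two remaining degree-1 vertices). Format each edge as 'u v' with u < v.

Answer: 1 6
2 3
2 7
4 5
5 6
5 7

Derivation:
Initial degrees: {1:1, 2:2, 3:1, 4:1, 5:3, 6:2, 7:2}
Step 1: smallest deg-1 vertex = 1, p_1 = 6. Add edge {1,6}. Now deg[1]=0, deg[6]=1.
Step 2: smallest deg-1 vertex = 3, p_2 = 2. Add edge {2,3}. Now deg[3]=0, deg[2]=1.
Step 3: smallest deg-1 vertex = 2, p_3 = 7. Add edge {2,7}. Now deg[2]=0, deg[7]=1.
Step 4: smallest deg-1 vertex = 4, p_4 = 5. Add edge {4,5}. Now deg[4]=0, deg[5]=2.
Step 5: smallest deg-1 vertex = 6, p_5 = 5. Add edge {5,6}. Now deg[6]=0, deg[5]=1.
Final: two remaining deg-1 vertices are 5, 7. Add edge {5,7}.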